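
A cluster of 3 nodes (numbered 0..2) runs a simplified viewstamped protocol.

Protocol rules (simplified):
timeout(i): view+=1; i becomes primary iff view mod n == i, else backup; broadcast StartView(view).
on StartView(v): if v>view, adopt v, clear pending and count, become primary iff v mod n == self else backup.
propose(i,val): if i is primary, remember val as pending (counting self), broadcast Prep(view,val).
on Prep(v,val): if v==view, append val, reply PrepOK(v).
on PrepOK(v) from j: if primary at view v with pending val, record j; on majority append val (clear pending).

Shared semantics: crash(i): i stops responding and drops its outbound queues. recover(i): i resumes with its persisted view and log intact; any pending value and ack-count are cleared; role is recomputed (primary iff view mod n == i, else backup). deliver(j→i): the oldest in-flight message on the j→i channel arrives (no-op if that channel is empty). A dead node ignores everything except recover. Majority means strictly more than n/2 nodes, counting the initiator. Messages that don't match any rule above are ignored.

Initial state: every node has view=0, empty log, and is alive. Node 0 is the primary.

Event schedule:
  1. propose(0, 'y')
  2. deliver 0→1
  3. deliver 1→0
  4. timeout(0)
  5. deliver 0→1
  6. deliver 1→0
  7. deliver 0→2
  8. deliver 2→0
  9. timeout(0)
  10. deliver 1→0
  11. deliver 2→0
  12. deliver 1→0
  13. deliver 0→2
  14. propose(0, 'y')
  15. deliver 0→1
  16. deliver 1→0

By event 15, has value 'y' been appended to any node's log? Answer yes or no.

yes

[1] propose(0,'y') → ∅
[2] deliver 0→1 → N1(back v0 [y])
[3] deliver 1→0 → N0(prim v0 [y])
[4] timeout(0) → N0(back v1 [y])
[5] deliver 0→1 → N1(prim v1 [y])
[6] deliver 1→0 → ∅
[7] deliver 0→2 → N2(back v0 [y])
[8] deliver 2→0 → ∅
[9] timeout(0) → N0(back v2 [y])
[10] deliver 1→0 → ∅
[11] deliver 2→0 → ∅
[12] deliver 1→0 → ∅
[13] deliver 0→2 → N2(back v1 [y])
[14] propose(0,'y') → ∅
[15] deliver 0→1 → N1(back v2 [y])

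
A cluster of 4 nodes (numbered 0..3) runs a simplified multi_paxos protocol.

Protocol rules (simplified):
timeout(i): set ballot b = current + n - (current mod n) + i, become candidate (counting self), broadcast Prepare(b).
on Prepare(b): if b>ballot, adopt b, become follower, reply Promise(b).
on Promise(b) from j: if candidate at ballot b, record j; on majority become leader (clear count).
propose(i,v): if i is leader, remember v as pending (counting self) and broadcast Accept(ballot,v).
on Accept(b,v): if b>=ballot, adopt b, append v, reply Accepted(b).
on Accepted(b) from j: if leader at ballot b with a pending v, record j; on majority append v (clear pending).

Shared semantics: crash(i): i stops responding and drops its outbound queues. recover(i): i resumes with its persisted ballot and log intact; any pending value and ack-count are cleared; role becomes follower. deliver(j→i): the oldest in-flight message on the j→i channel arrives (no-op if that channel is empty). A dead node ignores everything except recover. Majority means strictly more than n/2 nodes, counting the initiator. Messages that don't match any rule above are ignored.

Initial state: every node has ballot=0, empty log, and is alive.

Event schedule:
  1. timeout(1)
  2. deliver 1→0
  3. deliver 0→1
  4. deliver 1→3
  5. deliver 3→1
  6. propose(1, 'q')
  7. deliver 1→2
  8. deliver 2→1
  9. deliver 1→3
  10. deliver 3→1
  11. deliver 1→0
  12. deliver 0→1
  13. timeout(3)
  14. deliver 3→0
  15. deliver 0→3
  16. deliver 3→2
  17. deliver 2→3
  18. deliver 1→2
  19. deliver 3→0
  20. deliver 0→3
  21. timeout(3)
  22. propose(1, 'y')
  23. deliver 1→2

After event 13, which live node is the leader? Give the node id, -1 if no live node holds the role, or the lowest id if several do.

e1 timeout(1): 1[cand,b=5,-]
e2 deliver 1→0: 0[foll,b=5,-]
e3 deliver 0→1: ·
e4 deliver 1→3: 3[foll,b=5,-]
e5 deliver 3→1: 1[lead,b=5,-]
e6 propose(1,'q'): ·
e7 deliver 1→2: 2[foll,b=5,-]
e8 deliver 2→1: ·
e9 deliver 1→3: 3[foll,b=5,q]
e10 deliver 3→1: ·
e11 deliver 1→0: 0[foll,b=5,q]
e12 deliver 0→1: 1[lead,b=5,q]
e13 timeout(3): 3[cand,b=11,q]

1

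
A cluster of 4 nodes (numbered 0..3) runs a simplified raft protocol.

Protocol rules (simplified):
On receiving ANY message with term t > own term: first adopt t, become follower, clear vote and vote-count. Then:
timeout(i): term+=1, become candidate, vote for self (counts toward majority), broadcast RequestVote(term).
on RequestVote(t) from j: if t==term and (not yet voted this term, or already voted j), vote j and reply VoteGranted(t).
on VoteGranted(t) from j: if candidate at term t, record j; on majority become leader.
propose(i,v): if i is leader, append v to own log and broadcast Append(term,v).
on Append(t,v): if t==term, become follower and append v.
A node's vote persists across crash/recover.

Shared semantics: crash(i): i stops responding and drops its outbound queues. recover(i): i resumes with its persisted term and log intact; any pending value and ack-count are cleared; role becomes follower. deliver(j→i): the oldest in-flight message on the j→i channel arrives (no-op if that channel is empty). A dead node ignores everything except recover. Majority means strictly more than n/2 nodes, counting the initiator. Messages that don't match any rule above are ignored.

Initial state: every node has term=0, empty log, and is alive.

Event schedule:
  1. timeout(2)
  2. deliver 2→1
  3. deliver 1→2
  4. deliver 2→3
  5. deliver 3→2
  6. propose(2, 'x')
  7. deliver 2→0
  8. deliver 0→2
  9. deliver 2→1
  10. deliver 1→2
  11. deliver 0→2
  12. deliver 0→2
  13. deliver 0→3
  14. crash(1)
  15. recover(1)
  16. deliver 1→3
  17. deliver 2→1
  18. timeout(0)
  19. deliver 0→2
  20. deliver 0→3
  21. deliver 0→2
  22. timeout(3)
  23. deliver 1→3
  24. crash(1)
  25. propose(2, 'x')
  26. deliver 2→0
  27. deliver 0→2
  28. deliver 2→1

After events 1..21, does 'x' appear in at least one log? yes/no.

1. timeout(2):  <2:cand t1 ->
2. deliver 2→1:  <1:foll t1 ->
3. deliver 1→2:  nop
4. deliver 2→3:  <3:foll t1 ->
5. deliver 3→2:  <2:lead t1 ->
6. propose(2,'x'):  <2:lead t1 x>
7. deliver 2→0:  <0:foll t1 ->
8. deliver 0→2:  nop
9. deliver 2→1:  <1:foll t1 x>
10. deliver 1→2:  nop
11. deliver 0→2:  nop
12. deliver 0→2:  nop
13. deliver 0→3:  nop
14. crash(1):  <1:✗foll t1 x>
15. recover(1):  <1:foll t1 x>
16. deliver 1→3:  nop
17. deliver 2→1:  nop
18. timeout(0):  <0:cand t2 ->
19. deliver 0→2:  <2:foll t2 x>
20. deliver 0→3:  <3:foll t2 ->
21. deliver 0→2:  nop

yes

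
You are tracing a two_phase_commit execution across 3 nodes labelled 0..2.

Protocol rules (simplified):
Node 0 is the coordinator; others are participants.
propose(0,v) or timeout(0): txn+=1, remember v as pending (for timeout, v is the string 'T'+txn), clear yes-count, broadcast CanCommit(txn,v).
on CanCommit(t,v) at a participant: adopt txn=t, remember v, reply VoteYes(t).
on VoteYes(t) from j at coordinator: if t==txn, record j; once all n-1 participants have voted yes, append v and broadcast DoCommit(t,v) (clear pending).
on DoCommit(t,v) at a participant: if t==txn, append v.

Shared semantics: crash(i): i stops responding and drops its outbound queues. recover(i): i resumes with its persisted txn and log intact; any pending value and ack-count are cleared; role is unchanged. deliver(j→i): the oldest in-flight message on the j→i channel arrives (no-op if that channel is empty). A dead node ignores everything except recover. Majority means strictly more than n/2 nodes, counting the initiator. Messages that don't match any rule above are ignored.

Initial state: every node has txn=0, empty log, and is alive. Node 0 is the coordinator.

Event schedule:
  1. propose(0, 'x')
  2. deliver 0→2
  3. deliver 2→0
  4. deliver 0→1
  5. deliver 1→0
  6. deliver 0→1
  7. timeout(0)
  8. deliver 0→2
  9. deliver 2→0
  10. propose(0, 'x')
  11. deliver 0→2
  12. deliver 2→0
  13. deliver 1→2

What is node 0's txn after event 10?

e1 propose(0,'x'): 0[coor,t=1,-]
e2 deliver 0→2: 2[part,t=1,-]
e3 deliver 2→0: ·
e4 deliver 0→1: 1[part,t=1,-]
e5 deliver 1→0: 0[coor,t=1,x]
e6 deliver 0→1: 1[part,t=1,x]
e7 timeout(0): 0[coor,t=2,x]
e8 deliver 0→2: 2[part,t=1,x]
e9 deliver 2→0: ·
e10 propose(0,'x'): 0[coor,t=3,x]

3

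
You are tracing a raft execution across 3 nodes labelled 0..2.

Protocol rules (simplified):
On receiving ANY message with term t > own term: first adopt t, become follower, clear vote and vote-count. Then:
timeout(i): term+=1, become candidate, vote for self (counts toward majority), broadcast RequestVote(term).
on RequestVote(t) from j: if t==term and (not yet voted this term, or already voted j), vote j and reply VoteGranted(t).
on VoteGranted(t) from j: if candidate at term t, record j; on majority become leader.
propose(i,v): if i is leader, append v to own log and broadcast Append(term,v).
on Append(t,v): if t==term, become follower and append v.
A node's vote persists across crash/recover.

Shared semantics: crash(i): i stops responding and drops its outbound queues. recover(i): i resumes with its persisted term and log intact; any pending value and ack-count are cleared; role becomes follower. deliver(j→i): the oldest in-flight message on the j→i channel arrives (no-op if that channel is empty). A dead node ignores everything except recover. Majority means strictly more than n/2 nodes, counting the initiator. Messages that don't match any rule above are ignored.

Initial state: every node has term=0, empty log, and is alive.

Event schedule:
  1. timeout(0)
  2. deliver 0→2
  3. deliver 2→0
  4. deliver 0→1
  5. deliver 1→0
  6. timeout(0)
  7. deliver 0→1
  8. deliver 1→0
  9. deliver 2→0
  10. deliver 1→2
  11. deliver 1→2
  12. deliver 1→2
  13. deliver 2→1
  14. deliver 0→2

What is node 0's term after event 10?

2

e1 timeout(0): 0[cand,t=1,-]
e2 deliver 0→2: 2[foll,t=1,-]
e3 deliver 2→0: 0[lead,t=1,-]
e4 deliver 0→1: 1[foll,t=1,-]
e5 deliver 1→0: ·
e6 timeout(0): 0[cand,t=2,-]
e7 deliver 0→1: 1[foll,t=2,-]
e8 deliver 1→0: 0[lead,t=2,-]
e9 deliver 2→0: ·
e10 deliver 1→2: ·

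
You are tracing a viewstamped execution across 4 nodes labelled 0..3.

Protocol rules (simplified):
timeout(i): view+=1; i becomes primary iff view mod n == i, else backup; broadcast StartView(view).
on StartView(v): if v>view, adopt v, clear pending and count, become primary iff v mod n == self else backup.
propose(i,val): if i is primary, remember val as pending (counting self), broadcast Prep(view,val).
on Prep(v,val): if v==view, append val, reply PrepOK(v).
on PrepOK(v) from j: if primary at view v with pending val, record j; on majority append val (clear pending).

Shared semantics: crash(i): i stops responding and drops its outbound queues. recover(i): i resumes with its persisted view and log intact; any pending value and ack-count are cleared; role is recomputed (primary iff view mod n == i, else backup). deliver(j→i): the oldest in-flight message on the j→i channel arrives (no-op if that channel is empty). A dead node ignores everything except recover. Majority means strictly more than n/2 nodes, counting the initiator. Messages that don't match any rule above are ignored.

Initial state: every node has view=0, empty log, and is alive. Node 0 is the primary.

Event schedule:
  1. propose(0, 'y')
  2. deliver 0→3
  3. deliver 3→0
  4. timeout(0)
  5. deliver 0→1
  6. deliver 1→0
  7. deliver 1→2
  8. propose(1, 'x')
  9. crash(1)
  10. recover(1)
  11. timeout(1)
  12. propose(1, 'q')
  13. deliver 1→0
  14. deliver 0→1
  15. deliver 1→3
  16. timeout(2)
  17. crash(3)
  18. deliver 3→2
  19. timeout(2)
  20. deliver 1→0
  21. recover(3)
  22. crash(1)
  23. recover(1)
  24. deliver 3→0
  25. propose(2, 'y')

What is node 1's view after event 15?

1

after 1 — propose(0,'y'): ·
after 2 — deliver 0→3: n3:back/v0/[y]
after 3 — deliver 3→0: ·
after 4 — timeout(0): n0:back/v1/[-]
after 5 — deliver 0→1: n1:back/v0/[y]
after 6 — deliver 1→0: ·
after 7 — deliver 1→2: ·
after 8 — propose(1,'x'): ·
after 9 — crash(1): n1:✗back/v0/[y]
after 10 — recover(1): n1:back/v0/[y]
after 11 — timeout(1): n1:prim/v1/[y]
after 12 — propose(1,'q'): ·
after 13 — deliver 1→0: ·
after 14 — deliver 0→1: ·
after 15 — deliver 1→3: n3:back/v1/[y]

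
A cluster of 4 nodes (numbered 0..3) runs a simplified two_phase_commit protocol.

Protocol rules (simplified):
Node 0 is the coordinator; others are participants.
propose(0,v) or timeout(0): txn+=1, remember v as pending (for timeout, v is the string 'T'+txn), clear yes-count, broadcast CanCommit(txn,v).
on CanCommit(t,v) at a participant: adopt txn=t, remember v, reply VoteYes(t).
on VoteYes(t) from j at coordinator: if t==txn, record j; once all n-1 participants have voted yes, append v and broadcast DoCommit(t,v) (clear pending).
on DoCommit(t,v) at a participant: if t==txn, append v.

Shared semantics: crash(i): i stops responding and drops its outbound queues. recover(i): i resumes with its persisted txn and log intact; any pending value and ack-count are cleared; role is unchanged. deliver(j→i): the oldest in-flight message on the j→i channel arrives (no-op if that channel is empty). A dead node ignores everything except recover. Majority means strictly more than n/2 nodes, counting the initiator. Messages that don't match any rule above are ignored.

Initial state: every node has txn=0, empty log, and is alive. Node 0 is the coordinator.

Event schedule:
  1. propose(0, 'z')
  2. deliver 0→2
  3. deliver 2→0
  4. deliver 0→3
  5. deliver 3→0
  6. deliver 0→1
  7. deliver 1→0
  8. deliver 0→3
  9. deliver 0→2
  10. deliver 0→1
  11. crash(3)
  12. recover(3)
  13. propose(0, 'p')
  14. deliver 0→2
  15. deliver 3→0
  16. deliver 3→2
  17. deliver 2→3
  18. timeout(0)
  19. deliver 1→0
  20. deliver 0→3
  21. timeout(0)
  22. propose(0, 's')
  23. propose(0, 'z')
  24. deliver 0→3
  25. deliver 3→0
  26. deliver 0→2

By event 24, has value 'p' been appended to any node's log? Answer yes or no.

no

step 1 propose(0,'z'): 0={coor,t=1,log=-}
step 2 deliver 0→2: 2={part,t=1,log=-}
step 3 deliver 2→0: —
step 4 deliver 0→3: 3={part,t=1,log=-}
step 5 deliver 3→0: —
step 6 deliver 0→1: 1={part,t=1,log=-}
step 7 deliver 1→0: 0={coor,t=1,log=z}
step 8 deliver 0→3: 3={part,t=1,log=z}
step 9 deliver 0→2: 2={part,t=1,log=z}
step 10 deliver 0→1: 1={part,t=1,log=z}
step 11 crash(3): 3={✗part,t=1,log=z}
step 12 recover(3): 3={part,t=1,log=z}
step 13 propose(0,'p'): 0={coor,t=2,log=z}
step 14 deliver 0→2: 2={part,t=2,log=z}
step 15 deliver 3→0: —
step 16 deliver 3→2: —
step 17 deliver 2→3: —
step 18 timeout(0): 0={coor,t=3,log=z}
step 19 deliver 1→0: —
step 20 deliver 0→3: 3={part,t=2,log=z}
step 21 timeout(0): 0={coor,t=4,log=z}
step 22 propose(0,'s'): 0={coor,t=5,log=z}
step 23 propose(0,'z'): 0={coor,t=6,log=z}
step 24 deliver 0→3: 3={part,t=3,log=z}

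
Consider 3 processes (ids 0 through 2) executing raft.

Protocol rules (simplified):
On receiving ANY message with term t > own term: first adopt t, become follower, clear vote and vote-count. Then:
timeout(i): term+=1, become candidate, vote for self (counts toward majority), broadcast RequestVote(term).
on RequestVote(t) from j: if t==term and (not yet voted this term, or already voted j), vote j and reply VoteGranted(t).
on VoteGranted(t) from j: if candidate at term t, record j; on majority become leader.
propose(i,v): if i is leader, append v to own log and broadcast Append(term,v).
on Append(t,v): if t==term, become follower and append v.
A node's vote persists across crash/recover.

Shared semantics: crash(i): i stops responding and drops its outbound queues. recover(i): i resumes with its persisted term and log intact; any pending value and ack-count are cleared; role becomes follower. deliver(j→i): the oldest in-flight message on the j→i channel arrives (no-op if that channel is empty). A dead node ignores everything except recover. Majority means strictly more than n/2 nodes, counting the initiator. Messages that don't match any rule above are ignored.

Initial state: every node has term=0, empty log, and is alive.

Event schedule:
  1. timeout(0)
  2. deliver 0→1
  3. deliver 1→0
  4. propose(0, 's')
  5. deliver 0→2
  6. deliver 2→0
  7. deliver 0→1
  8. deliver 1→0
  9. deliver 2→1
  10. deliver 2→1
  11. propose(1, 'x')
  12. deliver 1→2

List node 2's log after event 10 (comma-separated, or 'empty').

step 1 timeout(0): 0={cand,t=1,log=-}
step 2 deliver 0→1: 1={foll,t=1,log=-}
step 3 deliver 1→0: 0={lead,t=1,log=-}
step 4 propose(0,'s'): 0={lead,t=1,log=s}
step 5 deliver 0→2: 2={foll,t=1,log=-}
step 6 deliver 2→0: —
step 7 deliver 0→1: 1={foll,t=1,log=s}
step 8 deliver 1→0: —
step 9 deliver 2→1: —
step 10 deliver 2→1: —

empty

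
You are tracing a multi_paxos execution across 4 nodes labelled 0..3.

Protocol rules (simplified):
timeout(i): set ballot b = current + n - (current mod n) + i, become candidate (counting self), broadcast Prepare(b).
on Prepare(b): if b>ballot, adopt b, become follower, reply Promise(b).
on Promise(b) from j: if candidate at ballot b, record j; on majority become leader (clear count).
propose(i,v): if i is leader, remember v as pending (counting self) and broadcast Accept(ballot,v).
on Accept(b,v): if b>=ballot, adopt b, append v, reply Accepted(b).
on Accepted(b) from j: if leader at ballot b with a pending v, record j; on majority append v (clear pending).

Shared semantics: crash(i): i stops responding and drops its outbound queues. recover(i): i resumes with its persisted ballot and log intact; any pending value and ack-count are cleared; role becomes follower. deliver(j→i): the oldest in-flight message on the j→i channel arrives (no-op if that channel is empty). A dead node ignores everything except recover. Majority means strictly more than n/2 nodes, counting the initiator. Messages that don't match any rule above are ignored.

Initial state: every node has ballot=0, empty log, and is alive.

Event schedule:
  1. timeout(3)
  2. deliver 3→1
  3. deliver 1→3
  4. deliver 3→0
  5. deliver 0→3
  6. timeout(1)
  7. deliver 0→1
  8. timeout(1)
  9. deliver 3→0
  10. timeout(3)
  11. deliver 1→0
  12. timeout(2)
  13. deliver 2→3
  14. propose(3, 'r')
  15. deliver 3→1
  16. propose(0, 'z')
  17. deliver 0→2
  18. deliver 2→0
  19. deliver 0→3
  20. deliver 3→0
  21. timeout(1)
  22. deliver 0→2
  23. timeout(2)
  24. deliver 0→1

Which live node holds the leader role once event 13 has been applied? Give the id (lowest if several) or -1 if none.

-1

step 1 timeout(3): 3={cand,b=7,log=-}
step 2 deliver 3→1: 1={foll,b=7,log=-}
step 3 deliver 1→3: —
step 4 deliver 3→0: 0={foll,b=7,log=-}
step 5 deliver 0→3: 3={lead,b=7,log=-}
step 6 timeout(1): 1={cand,b=9,log=-}
step 7 deliver 0→1: —
step 8 timeout(1): 1={cand,b=13,log=-}
step 9 deliver 3→0: —
step 10 timeout(3): 3={cand,b=11,log=-}
step 11 deliver 1→0: 0={foll,b=9,log=-}
step 12 timeout(2): 2={cand,b=6,log=-}
step 13 deliver 2→3: —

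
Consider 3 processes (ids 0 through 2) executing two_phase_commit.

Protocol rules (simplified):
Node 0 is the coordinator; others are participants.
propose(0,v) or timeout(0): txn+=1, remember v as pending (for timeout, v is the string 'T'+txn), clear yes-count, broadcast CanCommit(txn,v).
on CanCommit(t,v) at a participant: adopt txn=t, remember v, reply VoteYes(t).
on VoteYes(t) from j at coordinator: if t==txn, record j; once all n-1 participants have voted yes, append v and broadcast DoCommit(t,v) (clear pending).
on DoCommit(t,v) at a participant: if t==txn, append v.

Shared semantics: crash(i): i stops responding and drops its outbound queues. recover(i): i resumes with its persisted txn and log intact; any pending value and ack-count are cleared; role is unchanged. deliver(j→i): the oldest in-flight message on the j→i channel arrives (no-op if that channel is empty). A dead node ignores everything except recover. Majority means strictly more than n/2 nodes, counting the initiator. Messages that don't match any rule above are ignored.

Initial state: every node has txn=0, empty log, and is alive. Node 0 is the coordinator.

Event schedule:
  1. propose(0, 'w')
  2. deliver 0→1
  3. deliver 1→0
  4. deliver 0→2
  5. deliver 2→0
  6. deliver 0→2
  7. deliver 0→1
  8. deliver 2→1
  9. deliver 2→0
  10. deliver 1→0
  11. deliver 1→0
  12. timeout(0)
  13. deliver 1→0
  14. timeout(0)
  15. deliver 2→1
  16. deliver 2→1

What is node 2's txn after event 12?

after 1 — propose(0,'w'): n0:coor/t1/[-]
after 2 — deliver 0→1: n1:part/t1/[-]
after 3 — deliver 1→0: ·
after 4 — deliver 0→2: n2:part/t1/[-]
after 5 — deliver 2→0: n0:coor/t1/[w]
after 6 — deliver 0→2: n2:part/t1/[w]
after 7 — deliver 0→1: n1:part/t1/[w]
after 8 — deliver 2→1: ·
after 9 — deliver 2→0: ·
after 10 — deliver 1→0: ·
after 11 — deliver 1→0: ·
after 12 — timeout(0): n0:coor/t2/[w]

1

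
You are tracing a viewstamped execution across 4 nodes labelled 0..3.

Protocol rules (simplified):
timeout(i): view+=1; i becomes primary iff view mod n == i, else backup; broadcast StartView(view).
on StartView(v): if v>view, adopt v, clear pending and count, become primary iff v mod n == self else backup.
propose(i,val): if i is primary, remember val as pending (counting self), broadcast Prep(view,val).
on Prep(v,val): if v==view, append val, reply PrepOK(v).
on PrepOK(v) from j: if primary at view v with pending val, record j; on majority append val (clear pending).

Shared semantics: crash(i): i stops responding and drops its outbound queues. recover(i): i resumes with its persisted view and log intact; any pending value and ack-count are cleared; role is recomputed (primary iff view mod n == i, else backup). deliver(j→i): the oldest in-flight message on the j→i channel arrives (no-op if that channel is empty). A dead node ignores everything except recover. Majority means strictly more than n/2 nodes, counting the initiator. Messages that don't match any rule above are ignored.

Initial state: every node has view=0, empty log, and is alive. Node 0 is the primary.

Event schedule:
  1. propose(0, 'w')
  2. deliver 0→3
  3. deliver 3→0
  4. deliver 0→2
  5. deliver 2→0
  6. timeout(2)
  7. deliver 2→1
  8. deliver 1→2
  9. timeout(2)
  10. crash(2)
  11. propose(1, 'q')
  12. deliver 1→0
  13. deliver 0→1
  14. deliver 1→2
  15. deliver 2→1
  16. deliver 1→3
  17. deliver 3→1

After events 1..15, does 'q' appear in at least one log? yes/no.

no

after 1 — propose(0,'w'): ·
after 2 — deliver 0→3: n3:back/v0/[w]
after 3 — deliver 3→0: ·
after 4 — deliver 0→2: n2:back/v0/[w]
after 5 — deliver 2→0: n0:prim/v0/[w]
after 6 — timeout(2): n2:back/v1/[w]
after 7 — deliver 2→1: n1:prim/v1/[-]
after 8 — deliver 1→2: ·
after 9 — timeout(2): n2:prim/v2/[w]
after 10 — crash(2): n2:✗prim/v2/[w]
after 11 — propose(1,'q'): ·
after 12 — deliver 1→0: ·
after 13 — deliver 0→1: ·
after 14 — deliver 1→2: ·
after 15 — deliver 2→1: ·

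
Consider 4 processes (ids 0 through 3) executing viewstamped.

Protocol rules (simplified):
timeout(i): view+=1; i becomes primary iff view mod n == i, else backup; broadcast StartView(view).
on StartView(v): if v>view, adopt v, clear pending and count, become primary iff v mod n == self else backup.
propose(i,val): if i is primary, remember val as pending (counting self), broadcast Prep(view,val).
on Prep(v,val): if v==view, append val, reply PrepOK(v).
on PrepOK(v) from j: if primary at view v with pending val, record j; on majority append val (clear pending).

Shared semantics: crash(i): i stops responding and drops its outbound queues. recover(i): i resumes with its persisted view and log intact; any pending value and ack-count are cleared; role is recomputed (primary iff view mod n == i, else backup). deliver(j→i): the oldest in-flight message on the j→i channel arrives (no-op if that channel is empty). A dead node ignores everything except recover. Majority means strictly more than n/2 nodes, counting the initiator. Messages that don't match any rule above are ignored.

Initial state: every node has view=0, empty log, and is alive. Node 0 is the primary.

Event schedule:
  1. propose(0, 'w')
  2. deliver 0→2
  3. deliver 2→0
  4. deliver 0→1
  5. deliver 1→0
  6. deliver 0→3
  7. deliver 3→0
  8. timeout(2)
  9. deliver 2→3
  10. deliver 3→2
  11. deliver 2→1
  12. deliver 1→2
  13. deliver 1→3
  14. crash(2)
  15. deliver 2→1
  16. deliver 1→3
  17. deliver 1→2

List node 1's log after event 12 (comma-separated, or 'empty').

w

[1] propose(0,'w') → ∅
[2] deliver 0→2 → N2(back v0 [w])
[3] deliver 2→0 → ∅
[4] deliver 0→1 → N1(back v0 [w])
[5] deliver 1→0 → N0(prim v0 [w])
[6] deliver 0→3 → N3(back v0 [w])
[7] deliver 3→0 → ∅
[8] timeout(2) → N2(back v1 [w])
[9] deliver 2→3 → N3(back v1 [w])
[10] deliver 3→2 → ∅
[11] deliver 2→1 → N1(prim v1 [w])
[12] deliver 1→2 → ∅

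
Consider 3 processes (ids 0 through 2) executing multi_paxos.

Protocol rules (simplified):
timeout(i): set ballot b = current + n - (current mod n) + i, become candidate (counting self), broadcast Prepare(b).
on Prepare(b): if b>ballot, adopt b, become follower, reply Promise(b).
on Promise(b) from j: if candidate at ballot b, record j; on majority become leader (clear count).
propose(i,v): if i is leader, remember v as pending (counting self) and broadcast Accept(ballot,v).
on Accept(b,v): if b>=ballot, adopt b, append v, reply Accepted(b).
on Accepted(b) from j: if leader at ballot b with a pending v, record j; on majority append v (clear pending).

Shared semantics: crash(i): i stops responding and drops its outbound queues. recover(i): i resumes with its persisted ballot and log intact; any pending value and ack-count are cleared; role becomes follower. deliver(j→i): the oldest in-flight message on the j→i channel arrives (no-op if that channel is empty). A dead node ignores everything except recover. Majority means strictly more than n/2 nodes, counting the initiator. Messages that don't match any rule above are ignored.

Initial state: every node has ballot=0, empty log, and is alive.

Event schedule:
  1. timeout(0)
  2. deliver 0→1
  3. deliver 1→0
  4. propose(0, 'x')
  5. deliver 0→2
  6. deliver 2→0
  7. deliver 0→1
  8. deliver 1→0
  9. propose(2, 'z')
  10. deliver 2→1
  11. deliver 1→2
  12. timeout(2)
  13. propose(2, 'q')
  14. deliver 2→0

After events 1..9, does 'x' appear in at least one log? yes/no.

yes

1. timeout(0):  <0:cand b3 ->
2. deliver 0→1:  <1:foll b3 ->
3. deliver 1→0:  <0:lead b3 ->
4. propose(0,'x'):  nop
5. deliver 0→2:  <2:foll b3 ->
6. deliver 2→0:  nop
7. deliver 0→1:  <1:foll b3 x>
8. deliver 1→0:  <0:lead b3 x>
9. propose(2,'z'):  nop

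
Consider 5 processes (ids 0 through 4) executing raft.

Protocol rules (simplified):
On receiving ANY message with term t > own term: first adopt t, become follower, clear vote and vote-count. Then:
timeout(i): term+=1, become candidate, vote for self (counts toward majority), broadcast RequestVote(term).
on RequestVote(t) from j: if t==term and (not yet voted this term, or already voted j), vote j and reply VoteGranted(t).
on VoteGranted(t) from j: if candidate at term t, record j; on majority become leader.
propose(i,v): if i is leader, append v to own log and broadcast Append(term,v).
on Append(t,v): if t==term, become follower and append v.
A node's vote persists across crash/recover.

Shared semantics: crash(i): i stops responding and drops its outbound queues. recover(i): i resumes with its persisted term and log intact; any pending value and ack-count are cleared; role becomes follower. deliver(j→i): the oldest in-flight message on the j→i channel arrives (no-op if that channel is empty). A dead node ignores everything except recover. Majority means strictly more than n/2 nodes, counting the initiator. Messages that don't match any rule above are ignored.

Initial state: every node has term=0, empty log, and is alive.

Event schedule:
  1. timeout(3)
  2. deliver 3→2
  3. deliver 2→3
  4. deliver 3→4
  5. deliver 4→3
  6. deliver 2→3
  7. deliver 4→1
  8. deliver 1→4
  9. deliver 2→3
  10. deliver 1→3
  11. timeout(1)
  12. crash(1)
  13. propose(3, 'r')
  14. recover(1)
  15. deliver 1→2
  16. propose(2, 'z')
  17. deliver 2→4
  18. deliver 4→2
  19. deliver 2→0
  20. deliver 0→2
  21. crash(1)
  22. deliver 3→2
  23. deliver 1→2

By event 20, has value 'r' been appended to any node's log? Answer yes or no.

yes

step 1 timeout(3): 3={cand,t=1,log=-}
step 2 deliver 3→2: 2={foll,t=1,log=-}
step 3 deliver 2→3: —
step 4 deliver 3→4: 4={foll,t=1,log=-}
step 5 deliver 4→3: 3={lead,t=1,log=-}
step 6 deliver 2→3: —
step 7 deliver 4→1: —
step 8 deliver 1→4: —
step 9 deliver 2→3: —
step 10 deliver 1→3: —
step 11 timeout(1): 1={cand,t=1,log=-}
step 12 crash(1): 1={✗cand,t=1,log=-}
step 13 propose(3,'r'): 3={lead,t=1,log=r}
step 14 recover(1): 1={foll,t=1,log=-}
step 15 deliver 1→2: —
step 16 propose(2,'z'): —
step 17 deliver 2→4: —
step 18 deliver 4→2: —
step 19 deliver 2→0: —
step 20 deliver 0→2: —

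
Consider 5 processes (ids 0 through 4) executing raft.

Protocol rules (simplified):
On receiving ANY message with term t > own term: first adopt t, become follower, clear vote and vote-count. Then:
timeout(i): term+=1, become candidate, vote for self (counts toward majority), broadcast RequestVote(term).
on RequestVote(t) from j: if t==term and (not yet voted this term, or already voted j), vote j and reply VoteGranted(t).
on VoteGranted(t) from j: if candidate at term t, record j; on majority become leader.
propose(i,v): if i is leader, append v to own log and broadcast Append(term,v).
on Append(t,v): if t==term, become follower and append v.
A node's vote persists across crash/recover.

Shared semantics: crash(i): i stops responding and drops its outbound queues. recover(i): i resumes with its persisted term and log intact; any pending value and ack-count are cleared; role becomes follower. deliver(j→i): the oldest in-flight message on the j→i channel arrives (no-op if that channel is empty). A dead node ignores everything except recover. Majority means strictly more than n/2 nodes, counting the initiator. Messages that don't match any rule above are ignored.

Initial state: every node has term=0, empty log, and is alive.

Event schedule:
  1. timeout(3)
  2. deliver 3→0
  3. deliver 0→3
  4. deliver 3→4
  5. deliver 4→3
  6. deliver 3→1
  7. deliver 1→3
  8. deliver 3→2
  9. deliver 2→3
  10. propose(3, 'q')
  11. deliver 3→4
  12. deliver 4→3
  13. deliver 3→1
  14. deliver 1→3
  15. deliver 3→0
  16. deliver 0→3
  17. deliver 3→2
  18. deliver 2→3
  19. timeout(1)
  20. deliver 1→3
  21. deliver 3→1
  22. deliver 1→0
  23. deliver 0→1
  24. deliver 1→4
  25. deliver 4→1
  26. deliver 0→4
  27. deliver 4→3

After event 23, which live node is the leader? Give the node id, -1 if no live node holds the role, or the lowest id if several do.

1

step 1 timeout(3): 3={cand,t=1,log=-}
step 2 deliver 3→0: 0={foll,t=1,log=-}
step 3 deliver 0→3: —
step 4 deliver 3→4: 4={foll,t=1,log=-}
step 5 deliver 4→3: 3={lead,t=1,log=-}
step 6 deliver 3→1: 1={foll,t=1,log=-}
step 7 deliver 1→3: —
step 8 deliver 3→2: 2={foll,t=1,log=-}
step 9 deliver 2→3: —
step 10 propose(3,'q'): 3={lead,t=1,log=q}
step 11 deliver 3→4: 4={foll,t=1,log=q}
step 12 deliver 4→3: —
step 13 deliver 3→1: 1={foll,t=1,log=q}
step 14 deliver 1→3: —
step 15 deliver 3→0: 0={foll,t=1,log=q}
step 16 deliver 0→3: —
step 17 deliver 3→2: 2={foll,t=1,log=q}
step 18 deliver 2→3: —
step 19 timeout(1): 1={cand,t=2,log=q}
step 20 deliver 1→3: 3={foll,t=2,log=q}
step 21 deliver 3→1: —
step 22 deliver 1→0: 0={foll,t=2,log=q}
step 23 deliver 0→1: 1={lead,t=2,log=q}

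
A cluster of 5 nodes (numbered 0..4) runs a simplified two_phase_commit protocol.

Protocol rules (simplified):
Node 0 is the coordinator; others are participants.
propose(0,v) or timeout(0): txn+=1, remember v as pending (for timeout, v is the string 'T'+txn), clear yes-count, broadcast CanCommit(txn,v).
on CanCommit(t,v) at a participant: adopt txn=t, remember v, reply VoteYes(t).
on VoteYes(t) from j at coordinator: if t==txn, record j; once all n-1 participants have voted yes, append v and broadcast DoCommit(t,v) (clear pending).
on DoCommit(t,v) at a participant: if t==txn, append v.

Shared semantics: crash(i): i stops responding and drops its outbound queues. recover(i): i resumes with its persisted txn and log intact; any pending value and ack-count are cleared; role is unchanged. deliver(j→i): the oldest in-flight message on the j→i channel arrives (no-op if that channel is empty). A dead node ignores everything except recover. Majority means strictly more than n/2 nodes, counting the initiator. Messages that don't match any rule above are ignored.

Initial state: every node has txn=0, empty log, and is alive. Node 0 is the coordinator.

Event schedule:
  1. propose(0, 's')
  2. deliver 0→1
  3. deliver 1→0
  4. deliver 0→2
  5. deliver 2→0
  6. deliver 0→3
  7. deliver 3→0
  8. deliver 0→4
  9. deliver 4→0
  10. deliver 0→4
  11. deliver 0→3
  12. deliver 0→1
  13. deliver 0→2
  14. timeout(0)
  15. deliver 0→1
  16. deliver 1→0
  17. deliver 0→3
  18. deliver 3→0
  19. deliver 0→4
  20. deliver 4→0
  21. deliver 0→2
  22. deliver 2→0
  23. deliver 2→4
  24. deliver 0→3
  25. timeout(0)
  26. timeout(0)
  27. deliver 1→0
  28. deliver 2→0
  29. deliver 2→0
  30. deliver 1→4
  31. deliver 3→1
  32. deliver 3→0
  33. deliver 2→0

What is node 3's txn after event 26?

2

step 1 propose(0,'s'): 0={coor,t=1,log=-}
step 2 deliver 0→1: 1={part,t=1,log=-}
step 3 deliver 1→0: —
step 4 deliver 0→2: 2={part,t=1,log=-}
step 5 deliver 2→0: —
step 6 deliver 0→3: 3={part,t=1,log=-}
step 7 deliver 3→0: —
step 8 deliver 0→4: 4={part,t=1,log=-}
step 9 deliver 4→0: 0={coor,t=1,log=s}
step 10 deliver 0→4: 4={part,t=1,log=s}
step 11 deliver 0→3: 3={part,t=1,log=s}
step 12 deliver 0→1: 1={part,t=1,log=s}
step 13 deliver 0→2: 2={part,t=1,log=s}
step 14 timeout(0): 0={coor,t=2,log=s}
step 15 deliver 0→1: 1={part,t=2,log=s}
step 16 deliver 1→0: —
step 17 deliver 0→3: 3={part,t=2,log=s}
step 18 deliver 3→0: —
step 19 deliver 0→4: 4={part,t=2,log=s}
step 20 deliver 4→0: —
step 21 deliver 0→2: 2={part,t=2,log=s}
step 22 deliver 2→0: 0={coor,t=2,log=s,T2}
step 23 deliver 2→4: —
step 24 deliver 0→3: 3={part,t=2,log=s,T2}
step 25 timeout(0): 0={coor,t=3,log=s,T2}
step 26 timeout(0): 0={coor,t=4,log=s,T2}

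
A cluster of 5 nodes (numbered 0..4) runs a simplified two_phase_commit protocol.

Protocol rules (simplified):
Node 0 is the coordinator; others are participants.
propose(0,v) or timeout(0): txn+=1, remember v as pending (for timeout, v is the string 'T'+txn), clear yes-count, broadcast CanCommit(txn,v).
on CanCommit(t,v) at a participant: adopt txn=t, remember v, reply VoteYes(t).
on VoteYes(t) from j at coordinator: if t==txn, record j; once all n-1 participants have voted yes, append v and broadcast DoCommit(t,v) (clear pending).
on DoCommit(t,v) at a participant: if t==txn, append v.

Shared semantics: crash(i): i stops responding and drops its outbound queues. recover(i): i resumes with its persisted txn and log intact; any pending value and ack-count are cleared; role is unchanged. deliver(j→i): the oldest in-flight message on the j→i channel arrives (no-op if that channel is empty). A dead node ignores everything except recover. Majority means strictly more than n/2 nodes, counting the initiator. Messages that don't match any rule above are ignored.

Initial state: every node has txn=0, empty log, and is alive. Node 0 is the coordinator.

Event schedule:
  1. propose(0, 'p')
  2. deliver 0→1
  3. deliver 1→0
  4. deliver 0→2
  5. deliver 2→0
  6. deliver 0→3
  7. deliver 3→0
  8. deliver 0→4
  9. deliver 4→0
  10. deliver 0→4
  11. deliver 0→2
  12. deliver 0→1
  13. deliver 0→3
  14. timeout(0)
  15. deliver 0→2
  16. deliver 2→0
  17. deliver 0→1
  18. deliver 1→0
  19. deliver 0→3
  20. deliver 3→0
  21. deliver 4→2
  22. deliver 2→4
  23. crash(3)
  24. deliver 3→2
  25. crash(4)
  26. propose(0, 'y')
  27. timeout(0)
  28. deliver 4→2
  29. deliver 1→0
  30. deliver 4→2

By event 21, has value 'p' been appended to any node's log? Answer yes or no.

yes

step 1 propose(0,'p'): 0={coor,t=1,log=-}
step 2 deliver 0→1: 1={part,t=1,log=-}
step 3 deliver 1→0: —
step 4 deliver 0→2: 2={part,t=1,log=-}
step 5 deliver 2→0: —
step 6 deliver 0→3: 3={part,t=1,log=-}
step 7 deliver 3→0: —
step 8 deliver 0→4: 4={part,t=1,log=-}
step 9 deliver 4→0: 0={coor,t=1,log=p}
step 10 deliver 0→4: 4={part,t=1,log=p}
step 11 deliver 0→2: 2={part,t=1,log=p}
step 12 deliver 0→1: 1={part,t=1,log=p}
step 13 deliver 0→3: 3={part,t=1,log=p}
step 14 timeout(0): 0={coor,t=2,log=p}
step 15 deliver 0→2: 2={part,t=2,log=p}
step 16 deliver 2→0: —
step 17 deliver 0→1: 1={part,t=2,log=p}
step 18 deliver 1→0: —
step 19 deliver 0→3: 3={part,t=2,log=p}
step 20 deliver 3→0: —
step 21 deliver 4→2: —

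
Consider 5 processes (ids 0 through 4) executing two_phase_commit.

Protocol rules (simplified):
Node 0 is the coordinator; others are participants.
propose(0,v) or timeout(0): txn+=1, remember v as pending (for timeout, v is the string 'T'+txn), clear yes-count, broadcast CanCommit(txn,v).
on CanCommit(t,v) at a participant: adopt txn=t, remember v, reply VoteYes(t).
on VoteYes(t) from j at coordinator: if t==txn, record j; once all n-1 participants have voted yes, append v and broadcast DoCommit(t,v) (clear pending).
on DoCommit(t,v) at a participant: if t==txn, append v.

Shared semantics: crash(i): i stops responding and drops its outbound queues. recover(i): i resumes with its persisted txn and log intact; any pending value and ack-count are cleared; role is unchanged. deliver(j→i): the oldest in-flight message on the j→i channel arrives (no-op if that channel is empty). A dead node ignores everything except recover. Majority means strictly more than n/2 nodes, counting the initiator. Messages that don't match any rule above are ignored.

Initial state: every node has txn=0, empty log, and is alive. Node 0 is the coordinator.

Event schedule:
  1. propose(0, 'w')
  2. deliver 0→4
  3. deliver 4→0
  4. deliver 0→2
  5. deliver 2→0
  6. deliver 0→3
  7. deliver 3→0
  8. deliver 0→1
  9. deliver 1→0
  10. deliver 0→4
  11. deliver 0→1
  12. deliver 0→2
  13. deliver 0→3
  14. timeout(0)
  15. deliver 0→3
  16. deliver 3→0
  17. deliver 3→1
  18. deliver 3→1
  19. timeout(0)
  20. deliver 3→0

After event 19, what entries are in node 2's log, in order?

w

[1] propose(0,'w') → N0(coor t1 [-])
[2] deliver 0→4 → N4(part t1 [-])
[3] deliver 4→0 → ∅
[4] deliver 0→2 → N2(part t1 [-])
[5] deliver 2→0 → ∅
[6] deliver 0→3 → N3(part t1 [-])
[7] deliver 3→0 → ∅
[8] deliver 0→1 → N1(part t1 [-])
[9] deliver 1→0 → N0(coor t1 [w])
[10] deliver 0→4 → N4(part t1 [w])
[11] deliver 0→1 → N1(part t1 [w])
[12] deliver 0→2 → N2(part t1 [w])
[13] deliver 0→3 → N3(part t1 [w])
[14] timeout(0) → N0(coor t2 [w])
[15] deliver 0→3 → N3(part t2 [w])
[16] deliver 3→0 → ∅
[17] deliver 3→1 → ∅
[18] deliver 3→1 → ∅
[19] timeout(0) → N0(coor t3 [w])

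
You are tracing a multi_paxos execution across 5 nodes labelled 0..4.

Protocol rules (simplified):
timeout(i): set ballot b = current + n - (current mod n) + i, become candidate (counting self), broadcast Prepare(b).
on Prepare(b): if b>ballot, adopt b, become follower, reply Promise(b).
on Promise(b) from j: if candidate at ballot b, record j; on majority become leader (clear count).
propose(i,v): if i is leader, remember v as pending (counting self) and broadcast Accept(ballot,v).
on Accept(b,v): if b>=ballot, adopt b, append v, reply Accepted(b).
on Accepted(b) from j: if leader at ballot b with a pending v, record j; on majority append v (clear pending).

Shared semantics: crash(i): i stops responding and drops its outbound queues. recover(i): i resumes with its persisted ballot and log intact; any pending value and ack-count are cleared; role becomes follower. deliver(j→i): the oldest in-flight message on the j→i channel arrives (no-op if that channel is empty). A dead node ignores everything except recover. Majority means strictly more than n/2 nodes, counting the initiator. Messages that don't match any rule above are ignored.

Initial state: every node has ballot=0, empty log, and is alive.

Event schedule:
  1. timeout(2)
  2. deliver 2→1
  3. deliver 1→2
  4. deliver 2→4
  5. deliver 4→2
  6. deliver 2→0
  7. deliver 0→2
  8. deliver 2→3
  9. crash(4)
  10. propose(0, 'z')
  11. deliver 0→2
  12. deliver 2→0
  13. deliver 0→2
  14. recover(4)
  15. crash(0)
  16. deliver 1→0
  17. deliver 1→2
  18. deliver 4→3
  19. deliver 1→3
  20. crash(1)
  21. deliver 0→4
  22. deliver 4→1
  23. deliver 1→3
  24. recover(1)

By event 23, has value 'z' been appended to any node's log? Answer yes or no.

no

after 1 — timeout(2): n2:cand/b7/[-]
after 2 — deliver 2→1: n1:foll/b7/[-]
after 3 — deliver 1→2: ·
after 4 — deliver 2→4: n4:foll/b7/[-]
after 5 — deliver 4→2: n2:lead/b7/[-]
after 6 — deliver 2→0: n0:foll/b7/[-]
after 7 — deliver 0→2: ·
after 8 — deliver 2→3: n3:foll/b7/[-]
after 9 — crash(4): n4:✗foll/b7/[-]
after 10 — propose(0,'z'): ·
after 11 — deliver 0→2: ·
after 12 — deliver 2→0: ·
after 13 — deliver 0→2: ·
after 14 — recover(4): n4:foll/b7/[-]
after 15 — crash(0): n0:✗foll/b7/[-]
after 16 — deliver 1→0: ·
after 17 — deliver 1→2: ·
after 18 — deliver 4→3: ·
after 19 — deliver 1→3: ·
after 20 — crash(1): n1:✗foll/b7/[-]
after 21 — deliver 0→4: ·
after 22 — deliver 4→1: ·
after 23 — deliver 1→3: ·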